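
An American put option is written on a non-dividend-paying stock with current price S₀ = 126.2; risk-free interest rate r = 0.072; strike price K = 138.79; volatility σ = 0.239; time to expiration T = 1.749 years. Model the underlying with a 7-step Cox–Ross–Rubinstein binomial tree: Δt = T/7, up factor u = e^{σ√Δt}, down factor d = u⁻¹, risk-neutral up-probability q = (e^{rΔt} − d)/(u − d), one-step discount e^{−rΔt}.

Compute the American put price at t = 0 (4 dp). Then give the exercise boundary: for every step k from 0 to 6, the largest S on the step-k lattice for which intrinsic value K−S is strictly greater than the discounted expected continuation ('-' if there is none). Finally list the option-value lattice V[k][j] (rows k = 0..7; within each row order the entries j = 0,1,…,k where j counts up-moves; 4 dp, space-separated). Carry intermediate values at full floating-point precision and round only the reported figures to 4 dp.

Δt=0.24986, u=1.12689, d=0.88739, q=0.54596, disc=e^(-rΔt)=0.98217
k=7 terminal: V=max(K-S,0) → 84.1040 69.3447 50.6020 26.8008 0.0000 0.0000 0.0000 0.0000
k=6: j=0 S=61.6253 intr=77.1647 cont=74.6902 V=77.1647[EX]; j=1 S=78.2575 intr=60.5325 cont=58.0580 V=60.5325[EX]; j=2 S=99.3785 intr=39.4115 cont=36.9370 V=39.4115[EX]; j=3 S=126.2000 intr=12.5900 cont=11.9516 V=12.5900[EX]; j=4 S=160.2603 intr=0.0000 cont=0.0000 V=0.0000[hold]; j=5 S=203.5133 intr=0.0000 cont=0.0000 V=0.0000[hold]; j=6 S=258.4399 intr=0.0000 cont=0.0000 V=0.0000[hold]  S*(6)=126.2000
k=5: j=0 S=69.4453 intr=69.3447 cont=66.8703 V=69.3447[EX]; j=1 S=88.1880 intr=50.6020 cont=48.1276 V=50.6020[EX]; j=2 S=111.9892 intr=26.8008 cont=24.3264 V=26.8008[EX]; j=3 S=142.2141 intr=0.0000 cont=5.6144 V=5.6144[hold]; j=4 S=180.5965 intr=0.0000 cont=0.0000 V=0.0000[hold]; j=5 S=229.3381 intr=0.0000 cont=0.0000 V=0.0000[hold]  S*(5)=111.9892
k=4: j=0 S=78.2575 intr=60.5325 cont=58.0580 V=60.5325[EX]; j=1 S=99.3785 intr=39.4115 cont=36.9370 V=39.4115[EX]; j=2 S=126.2000 intr=12.5900 cont=14.9623 V=14.9623[hold]; j=3 S=160.2603 intr=0.0000 cont=2.5037 V=2.5037[hold]; j=4 S=203.5133 intr=0.0000 cont=0.0000 V=0.0000[hold]  S*(4)=99.3785
k=3: j=0 S=88.1880 intr=50.6020 cont=48.1276 V=50.6020[EX]; j=1 S=111.9892 intr=26.8008 cont=25.5984 V=26.8008[EX]; j=2 S=142.2141 intr=0.0000 cont=8.0149 V=8.0149[hold]; j=3 S=180.5965 intr=0.0000 cont=1.1165 V=1.1165[hold]  S*(3)=111.9892
k=2: j=0 S=99.3785 intr=39.4115 cont=36.9370 V=39.4115[EX]; j=1 S=126.2000 intr=12.5900 cont=16.2494 V=16.2494[hold]; j=2 S=160.2603 intr=0.0000 cont=4.1729 V=4.1729[hold]  S*(2)=99.3785
k=1: j=0 S=111.9892 intr=26.8008 cont=26.2887 V=26.8008[EX]; j=1 S=142.2141 intr=0.0000 cont=9.4839 V=9.4839[hold]  S*(1)=111.9892
k=0: j=0 S=126.2000 intr=12.5900 cont=17.0372 V=17.0372[hold]  S*(0)=-

price = 17.0372
boundary = - 111.9892 99.3785 111.9892 99.3785 111.9892 126.2000
tree:
17.0372
26.8008 9.4839
39.4115 16.2494 4.1729
50.6020 26.8008 8.0149 1.1165
60.5325 39.4115 14.9623 2.5037 0.0000
69.3447 50.6020 26.8008 5.6144 0.0000 0.0000
77.1647 60.5325 39.4115 12.5900 0.0000 0.0000 0.0000
84.1040 69.3447 50.6020 26.8008 0.0000 0.0000 0.0000 0.0000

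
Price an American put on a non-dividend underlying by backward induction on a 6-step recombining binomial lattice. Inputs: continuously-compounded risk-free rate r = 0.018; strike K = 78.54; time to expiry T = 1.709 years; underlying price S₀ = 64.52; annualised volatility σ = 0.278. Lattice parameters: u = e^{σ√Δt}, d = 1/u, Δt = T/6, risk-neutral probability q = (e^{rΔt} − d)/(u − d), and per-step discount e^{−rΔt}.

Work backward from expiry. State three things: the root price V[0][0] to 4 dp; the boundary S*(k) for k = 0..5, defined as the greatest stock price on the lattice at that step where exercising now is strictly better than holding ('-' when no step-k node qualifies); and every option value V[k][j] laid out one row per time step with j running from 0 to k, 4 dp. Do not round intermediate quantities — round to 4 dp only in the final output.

Δt=0.28483  u=1.15994  d=0.86211  q=0.48023  discount=0.99489
step 6 (expiry): payoffs max(K−S,0) = 52.0500 42.8988 30.5861 14.0200 0.0000 0.0000 0.0000
step 5: (k=5,j=0): S=30.7268, (K−S)⁺=47.8132, hold=47.4116 ⇒ V=47.8132 exercise | (k=5,j=1): S=41.3417, (K−S)⁺=37.1983, hold=36.7967 ⇒ V=37.1983 exercise | (k=5,j=2): S=55.6236, (K−S)⁺=22.9164, hold=22.5148 ⇒ V=22.9164 exercise | (k=5,j=3): S=74.8393, (K−S)⁺=3.7007, hold=7.2498 ⇒ V=7.2498 continue | (k=5,j=4): S=100.6933, (K−S)⁺=0.0000, hold=0.0000 ⇒ V=0.0000 continue | (k=5,j=5): S=135.4788, (K−S)⁺=0.0000, hold=0.0000 ⇒ V=0.0000 continue  boundary S*=55.6236
step 4: (k=4,j=0): S=35.6412, (K−S)⁺=42.8988, hold=42.4971 ⇒ V=42.8988 exercise | (k=4,j=1): S=47.9539, (K−S)⁺=30.5861, hold=30.1845 ⇒ V=30.5861 exercise | (k=4,j=2): S=64.5200, (K−S)⁺=14.0200, hold=15.3141 ⇒ V=15.3141 continue | (k=4,j=3): S=86.8091, (K−S)⁺=0.0000, hold=3.7489 ⇒ V=3.7489 continue | (k=4,j=4): S=116.7981, (K−S)⁺=0.0000, hold=0.0000 ⇒ V=0.0000 continue  boundary S*=47.9539
step 3: (k=3,j=0): S=41.3417, (K−S)⁺=37.1983, hold=36.7967 ⇒ V=37.1983 exercise | (k=3,j=1): S=55.6236, (K−S)⁺=22.9164, hold=23.1330 ⇒ V=23.1330 continue | (k=3,j=2): S=74.8393, (K−S)⁺=3.7007, hold=9.7102 ⇒ V=9.7102 continue | (k=3,j=3): S=100.6933, (K−S)⁺=0.0000, hold=1.9386 ⇒ V=1.9386 continue  boundary S*=41.3417
step 2: (k=2,j=0): S=47.9539, (K−S)⁺=30.5861, hold=30.2880 ⇒ V=30.5861 exercise | (k=2,j=1): S=64.5200, (K−S)⁺=14.0200, hold=16.6016 ⇒ V=16.6016 continue | (k=2,j=2): S=86.8091, (K−S)⁺=0.0000, hold=5.9474 ⇒ V=5.9474 continue  boundary S*=47.9539
step 1: (k=1,j=0): S=55.6236, (K−S)⁺=22.9164, hold=23.7482 ⇒ V=23.7482 continue | (k=1,j=1): S=74.8393, (K−S)⁺=3.7007, hold=11.4264 ⇒ V=11.4264 continue  boundary S*=-
step 0: (k=0,j=0): S=64.5200, (K−S)⁺=14.0200, hold=17.7396 ⇒ V=17.7396 continue  boundary S*=-

price = 17.7396
boundary = - - 47.9539 41.3417 47.9539 55.6236
tree:
17.7396
23.7482 11.4264
30.5861 16.6016 5.9474
37.1983 23.1330 9.7102 1.9386
42.8988 30.5861 15.3141 3.7489 0.0000
47.8132 37.1983 22.9164 7.2498 0.0000 0.0000
52.0500 42.8988 30.5861 14.0200 0.0000 0.0000 0.0000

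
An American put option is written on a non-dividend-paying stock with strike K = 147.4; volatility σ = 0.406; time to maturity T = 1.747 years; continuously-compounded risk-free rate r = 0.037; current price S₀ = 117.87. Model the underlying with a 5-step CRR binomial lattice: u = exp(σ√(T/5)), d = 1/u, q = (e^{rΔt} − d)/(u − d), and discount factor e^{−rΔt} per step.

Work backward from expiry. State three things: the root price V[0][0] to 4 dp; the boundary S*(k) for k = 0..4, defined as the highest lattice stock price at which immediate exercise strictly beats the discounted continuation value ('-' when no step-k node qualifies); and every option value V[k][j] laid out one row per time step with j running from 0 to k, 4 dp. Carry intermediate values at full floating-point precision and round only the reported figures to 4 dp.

Δt=0.34940, u=1.27123, d=0.78664, q=0.46714, disc=e^(-rΔt)=0.98716
k=5 terminal: V=max(K-S,0) → 111.8959 90.0243 54.6790 0.0000 0.0000 0.0000
k=4: j=0 S=45.1340 intr=102.2660 cont=100.3728 V=102.2660[EX]; j=1 S=72.9379 intr=74.4621 cont=72.5688 V=74.4621[EX]; j=2 S=117.8700 intr=29.5300 cont=28.7620 V=29.5300[EX]; j=3 S=190.4817 intr=0.0000 cont=0.0000 V=0.0000[hold]; j=4 S=307.8245 intr=0.0000 cont=0.0000 V=0.0000[hold]  S*(4)=117.8700
k=3: j=0 S=57.3757 intr=90.0243 cont=88.1310 V=90.0243[EX]; j=1 S=92.7210 intr=54.6790 cont=52.7857 V=54.6790[EX]; j=2 S=149.8402 intr=0.0000 cont=15.5332 V=15.5332[hold]; j=3 S=242.1465 intr=0.0000 cont=0.0000 V=0.0000[hold]  S*(3)=92.7210
k=2: j=0 S=72.9379 intr=74.4621 cont=72.5688 V=74.4621[EX]; j=1 S=117.8700 intr=29.5300 cont=35.9250 V=35.9250[hold]; j=2 S=190.4817 intr=0.0000 cont=8.1707 V=8.1707[hold]  S*(2)=72.9379
k=1: j=0 S=92.7210 intr=54.6790 cont=55.7346 V=55.7346[hold]; j=1 S=149.8402 intr=0.0000 cont=22.6649 V=22.6649[hold]  S*(1)=-
k=0: j=0 S=117.8700 intr=29.5300 cont=39.7690 V=39.7690[hold]  S*(0)=-

price = 39.7690
boundary = - - 72.9379 92.7210 117.8700
tree:
39.7690
55.7346 22.6649
74.4621 35.9250 8.1707
90.0243 54.6790 15.5332 0.0000
102.2660 74.4621 29.5300 0.0000 0.0000
111.8959 90.0243 54.6790 0.0000 0.0000 0.0000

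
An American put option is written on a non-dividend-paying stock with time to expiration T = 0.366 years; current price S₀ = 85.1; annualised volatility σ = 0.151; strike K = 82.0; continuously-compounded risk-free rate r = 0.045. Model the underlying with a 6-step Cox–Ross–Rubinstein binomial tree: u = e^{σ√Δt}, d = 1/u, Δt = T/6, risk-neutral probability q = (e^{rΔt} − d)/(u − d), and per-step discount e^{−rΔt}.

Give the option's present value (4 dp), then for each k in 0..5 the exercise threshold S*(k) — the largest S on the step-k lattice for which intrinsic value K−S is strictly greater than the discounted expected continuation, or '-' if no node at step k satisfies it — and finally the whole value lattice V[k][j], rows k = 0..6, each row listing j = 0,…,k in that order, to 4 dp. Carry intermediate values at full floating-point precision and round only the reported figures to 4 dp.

params: Δt=0.06100 u=1.03800 d=0.96339 q=0.52752 e^(-rΔt)=0.99726
t_6 payoffs: 13.9623 8.6934 3.0165 0.0000 0.0000 0.0000 0.0000
t_5: node(5,0) S=70.6230 payoff=11.3770 vs cont=11.1522 → 11.3770 [stop]  node(5,1) S=76.0921 payoff=5.9079 vs cont=5.6831 → 5.9079 [stop]  node(5,2) S=81.9847 payoff=0.0153 vs cont=1.4213 → 1.4213 [wait]  node(5,3) S=88.3337 payoff=0.0000 vs cont=0.0000 → 0.0000 [wait]  node(5,4) S=95.1743 payoff=0.0000 vs cont=0.0000 → 0.0000 [wait]  node(5,5) S=102.5446 payoff=0.0000 vs cont=0.0000 → 0.0000 [wait]  ⇒ S*(5)=76.0921
t_4: node(4,0) S=73.3066 payoff=8.6934 vs cont=8.4687 → 8.6934 [stop]  node(4,1) S=78.9835 payoff=3.0165 vs cont=3.5314 → 3.5314 [wait]  node(4,2) S=85.1000 payoff=0.0000 vs cont=0.6697 → 0.6697 [wait]  node(4,3) S=91.6902 payoff=0.0000 vs cont=0.0000 → 0.0000 [wait]  node(4,4) S=98.7908 payoff=0.0000 vs cont=0.0000 → 0.0000 [wait]  ⇒ S*(4)=73.3066
t_3: node(3,0) S=76.0921 payoff=5.9079 vs cont=5.9540 → 5.9540 [wait]  node(3,1) S=81.9847 payoff=0.0153 vs cont=2.0163 → 2.0163 [wait]  node(3,2) S=88.3337 payoff=0.0000 vs cont=0.3156 → 0.3156 [wait]  node(3,3) S=95.1743 payoff=0.0000 vs cont=0.0000 → 0.0000 [wait]  ⇒ S*(3)=-
t_2: node(2,0) S=78.9835 payoff=3.0165 vs cont=3.8661 → 3.8661 [wait]  node(2,1) S=85.1000 payoff=0.0000 vs cont=1.1160 → 1.1160 [wait]  node(2,2) S=91.6902 payoff=0.0000 vs cont=0.1487 → 0.1487 [wait]  ⇒ S*(2)=-
t_1: node(1,0) S=81.9847 payoff=0.0153 vs cont=2.4088 → 2.4088 [wait]  node(1,1) S=88.3337 payoff=0.0000 vs cont=0.6041 → 0.6041 [wait]  ⇒ S*(1)=-
t_0: node(0,0) S=85.1000 payoff=0.0000 vs cont=1.4528 → 1.4528 [wait]  ⇒ S*(0)=-

price = 1.4528
boundary = - - - - 73.3066 76.0921
tree:
1.4528
2.4088 0.6041
3.8661 1.1160 0.1487
5.9540 2.0163 0.3156 0.0000
8.6934 3.5314 0.6697 0.0000 0.0000
11.3770 5.9079 1.4213 0.0000 0.0000 0.0000
13.9623 8.6934 3.0165 0.0000 0.0000 0.0000 0.0000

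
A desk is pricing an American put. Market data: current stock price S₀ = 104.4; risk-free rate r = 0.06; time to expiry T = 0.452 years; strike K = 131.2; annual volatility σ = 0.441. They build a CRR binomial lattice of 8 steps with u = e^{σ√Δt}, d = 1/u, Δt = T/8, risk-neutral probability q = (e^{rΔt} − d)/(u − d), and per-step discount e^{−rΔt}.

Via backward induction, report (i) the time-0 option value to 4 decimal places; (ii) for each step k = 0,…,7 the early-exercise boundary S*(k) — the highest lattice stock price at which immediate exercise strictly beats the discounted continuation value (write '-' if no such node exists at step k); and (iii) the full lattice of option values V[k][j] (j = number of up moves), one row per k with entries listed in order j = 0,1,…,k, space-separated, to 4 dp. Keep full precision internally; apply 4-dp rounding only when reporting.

Δt=0.05650  u=1.11052  d=0.90048  q=0.48999  discount=0.99662
step 8 (expiry): payoffs max(K−S,0) = 86.0661 75.5388 62.5561 46.5453 26.8000 2.4492 0.0000 0.0000 0.0000
step 7: (k=7,j=0): S=50.1219, (K−S)⁺=81.0781, hold=80.6341 ⇒ V=81.0781 exercise | (k=7,j=1): S=61.8126, (K−S)⁺=69.3874, hold=68.9434 ⇒ V=69.3874 exercise | (k=7,j=2): S=76.2301, (K−S)⁺=54.9699, hold=54.5259 ⇒ V=54.9699 exercise | (k=7,j=3): S=94.0104, (K−S)⁺=37.1896, hold=36.7456 ⇒ V=37.1896 exercise | (k=7,j=4): S=115.9378, (K−S)⁺=15.2622, hold=14.8181 ⇒ V=15.2622 exercise | (k=7,j=5): S=142.9798, (K−S)⁺=0.0000, hold=1.2449 ⇒ V=1.2449 continue | (k=7,j=6): S=176.3291, (K−S)⁺=0.0000, hold=0.0000 ⇒ V=0.0000 continue | (k=7,j=7): S=217.4570, (K−S)⁺=0.0000, hold=0.0000 ⇒ V=0.0000 continue  boundary S*=115.9378
step 6: (k=6,j=0): S=55.6612, (K−S)⁺=75.5388, hold=75.0948 ⇒ V=75.5388 exercise | (k=6,j=1): S=68.6439, (K−S)⁺=62.5561, hold=62.1121 ⇒ V=62.5561 exercise | (k=6,j=2): S=84.6547, (K−S)⁺=46.5453, hold=46.1013 ⇒ V=46.5453 exercise | (k=6,j=3): S=104.4000, (K−S)⁺=26.8000, hold=26.3560 ⇒ V=26.8000 exercise | (k=6,j=4): S=128.7508, (K−S)⁺=2.4492, hold=8.3655 ⇒ V=8.3655 continue | (k=6,j=5): S=158.7813, (K−S)⁺=0.0000, hold=0.6328 ⇒ V=0.6328 continue | (k=6,j=6): S=195.8162, (K−S)⁺=0.0000, hold=0.0000 ⇒ V=0.0000 continue  boundary S*=104.4000
step 5: (k=5,j=0): S=61.8126, (K−S)⁺=69.3874, hold=68.9434 ⇒ V=69.3874 exercise | (k=5,j=1): S=76.2301, (K−S)⁺=54.9699, hold=54.5259 ⇒ V=54.9699 exercise | (k=5,j=2): S=94.0104, (K−S)⁺=37.1896, hold=36.7456 ⇒ V=37.1896 exercise | (k=5,j=3): S=115.9378, (K−S)⁺=15.2622, hold=17.7072 ⇒ V=17.7072 continue | (k=5,j=4): S=142.9798, (K−S)⁺=0.0000, hold=4.5611 ⇒ V=4.5611 continue | (k=5,j=5): S=176.3291, (K−S)⁺=0.0000, hold=0.3216 ⇒ V=0.3216 continue  boundary S*=94.0104
step 4: (k=4,j=0): S=68.6439, (K−S)⁺=62.5561, hold=62.1121 ⇒ V=62.5561 exercise | (k=4,j=1): S=84.6547, (K−S)⁺=46.5453, hold=46.1013 ⇒ V=46.5453 exercise | (k=4,j=2): S=104.4000, (K−S)⁺=26.8000, hold=27.5500 ⇒ V=27.5500 continue | (k=4,j=3): S=128.7508, (K−S)⁺=2.4492, hold=11.2277 ⇒ V=11.2277 continue | (k=4,j=4): S=158.7813, (K−S)⁺=0.0000, hold=2.4754 ⇒ V=2.4754 continue  boundary S*=84.6547
step 3: (k=3,j=0): S=76.2301, (K−S)⁺=54.9699, hold=54.5259 ⇒ V=54.9699 exercise | (k=3,j=1): S=94.0104, (K−S)⁺=37.1896, hold=37.1118 ⇒ V=37.1896 exercise | (k=3,j=2): S=115.9378, (K−S)⁺=15.2622, hold=19.4861 ⇒ V=19.4861 continue | (k=3,j=3): S=142.9798, (K−S)⁺=0.0000, hold=6.9157 ⇒ V=6.9157 continue  boundary S*=94.0104
step 2: (k=2,j=0): S=84.6547, (K−S)⁺=46.5453, hold=46.1013 ⇒ V=46.5453 exercise | (k=2,j=1): S=104.4000, (K−S)⁺=26.8000, hold=28.4187 ⇒ V=28.4187 continue | (k=2,j=2): S=128.7508, (K−S)⁺=2.4492, hold=13.2817 ⇒ V=13.2817 continue  boundary S*=84.6547
step 1: (k=1,j=0): S=94.0104, (K−S)⁺=37.1896, hold=37.5360 ⇒ V=37.5360 continue | (k=1,j=1): S=115.9378, (K−S)⁺=15.2622, hold=20.9307 ⇒ V=20.9307 continue  boundary S*=-
step 0: (k=0,j=0): S=104.4000, (K−S)⁺=26.8000, hold=29.3002 ⇒ V=29.3002 continue  boundary S*=-

price = 29.3002
boundary = - - 84.6547 94.0104 84.6547 94.0104 104.4000 115.9378
tree:
29.3002
37.5360 20.9307
46.5453 28.4187 13.2817
54.9699 37.1896 19.4861 6.9157
62.5561 46.5453 27.5500 11.2277 2.4754
69.3874 54.9699 37.1896 17.7072 4.5611 0.3216
75.5388 62.5561 46.5453 26.8000 8.3655 0.6328 0.0000
81.0781 69.3874 54.9699 37.1896 15.2622 1.2449 0.0000 0.0000
86.0661 75.5388 62.5561 46.5453 26.8000 2.4492 0.0000 0.0000 0.0000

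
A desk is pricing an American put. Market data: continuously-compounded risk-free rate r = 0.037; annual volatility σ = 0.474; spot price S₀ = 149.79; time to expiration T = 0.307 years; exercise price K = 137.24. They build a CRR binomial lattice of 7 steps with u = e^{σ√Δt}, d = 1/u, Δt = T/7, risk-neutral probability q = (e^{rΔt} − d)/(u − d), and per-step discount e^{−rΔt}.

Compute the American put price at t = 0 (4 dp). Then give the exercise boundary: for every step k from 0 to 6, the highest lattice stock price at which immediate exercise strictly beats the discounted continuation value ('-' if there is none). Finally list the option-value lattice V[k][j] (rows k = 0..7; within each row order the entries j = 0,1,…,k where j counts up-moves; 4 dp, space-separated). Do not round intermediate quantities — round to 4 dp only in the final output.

Δt=0.04386  u=1.10436  d=0.90550  q=0.48337  discount=0.99838
step 7 (expiry): payoffs max(K−S,0) = 62.4731 46.0535 26.0281 1.6048 0.0000 0.0000 0.0000 0.0000
step 6: (k=6,j=0): S=82.5696, (K−S)⁺=54.6704, hold=54.4479 ⇒ V=54.6704 exercise | (k=6,j=1): S=100.7027, (K−S)⁺=36.5373, hold=36.3148 ⇒ V=36.5373 exercise | (k=6,j=2): S=122.8180, (K−S)⁺=14.4220, hold=14.1995 ⇒ V=14.4220 exercise | (k=6,j=3): S=149.7900, (K−S)⁺=0.0000, hold=0.8278 ⇒ V=0.8278 continue | (k=6,j=4): S=182.6854, (K−S)⁺=0.0000, hold=0.0000 ⇒ V=0.0000 continue | (k=6,j=5): S=222.8049, (K−S)⁺=0.0000, hold=0.0000 ⇒ V=0.0000 continue | (k=6,j=6): S=271.7351, (K−S)⁺=0.0000, hold=0.0000 ⇒ V=0.0000 continue  boundary S*=122.8180
step 5: (k=5,j=0): S=91.1865, (K−S)⁺=46.0535, hold=45.8310 ⇒ V=46.0535 exercise | (k=5,j=1): S=111.2119, (K−S)⁺=26.0281, hold=25.8055 ⇒ V=26.0281 exercise | (k=5,j=2): S=135.6352, (K−S)⁺=1.6048, hold=7.8382 ⇒ V=7.8382 continue | (k=5,j=3): S=165.4220, (K−S)⁺=0.0000, hold=0.4269 ⇒ V=0.4269 continue | (k=5,j=4): S=201.7503, (K−S)⁺=0.0000, hold=0.0000 ⇒ V=0.0000 continue | (k=5,j=5): S=246.0567, (K−S)⁺=0.0000, hold=0.0000 ⇒ V=0.0000 continue  boundary S*=111.2119
step 4: (k=4,j=0): S=100.7027, (K−S)⁺=36.5373, hold=36.3148 ⇒ V=36.5373 exercise | (k=4,j=1): S=122.8180, (K−S)⁺=14.4220, hold=17.2077 ⇒ V=17.2077 continue | (k=4,j=2): S=149.7900, (K−S)⁺=0.0000, hold=4.2489 ⇒ V=4.2489 continue | (k=4,j=3): S=182.6854, (K−S)⁺=0.0000, hold=0.2202 ⇒ V=0.2202 continue | (k=4,j=4): S=222.8049, (K−S)⁺=0.0000, hold=0.0000 ⇒ V=0.0000 continue  boundary S*=100.7027
step 3: (k=3,j=0): S=111.2119, (K−S)⁺=26.0281, hold=27.1499 ⇒ V=27.1499 continue | (k=3,j=1): S=135.6352, (K−S)⁺=1.6048, hold=10.9261 ⇒ V=10.9261 continue | (k=3,j=2): S=165.4220, (K−S)⁺=0.0000, hold=2.2978 ⇒ V=2.2978 continue | (k=3,j=3): S=201.7503, (K−S)⁺=0.0000, hold=0.1136 ⇒ V=0.1136 continue  boundary S*=-
step 2: (k=2,j=0): S=122.8180, (K−S)⁺=14.4220, hold=19.2764 ⇒ V=19.2764 continue | (k=2,j=1): S=149.7900, (K−S)⁺=0.0000, hold=6.7445 ⇒ V=6.7445 continue | (k=2,j=2): S=182.6854, (K−S)⁺=0.0000, hold=1.2400 ⇒ V=1.2400 continue  boundary S*=-
step 1: (k=1,j=0): S=135.6352, (K−S)⁺=1.6048, hold=13.1974 ⇒ V=13.1974 continue | (k=1,j=1): S=165.4220, (K−S)⁺=0.0000, hold=4.0772 ⇒ V=4.0772 continue  boundary S*=-
step 0: (k=0,j=0): S=149.7900, (K−S)⁺=0.0000, hold=8.7747 ⇒ V=8.7747 continue  boundary S*=-

price = 8.7747
boundary = - - - - 100.7027 111.2119 122.8180
tree:
8.7747
13.1974 4.0772
19.2764 6.7445 1.2400
27.1499 10.9261 2.2978 0.1136
36.5373 17.2077 4.2489 0.2202 0.0000
46.0535 26.0281 7.8382 0.4269 0.0000 0.0000
54.6704 36.5373 14.4220 0.8278 0.0000 0.0000 0.0000
62.4731 46.0535 26.0281 1.6048 0.0000 0.0000 0.0000 0.0000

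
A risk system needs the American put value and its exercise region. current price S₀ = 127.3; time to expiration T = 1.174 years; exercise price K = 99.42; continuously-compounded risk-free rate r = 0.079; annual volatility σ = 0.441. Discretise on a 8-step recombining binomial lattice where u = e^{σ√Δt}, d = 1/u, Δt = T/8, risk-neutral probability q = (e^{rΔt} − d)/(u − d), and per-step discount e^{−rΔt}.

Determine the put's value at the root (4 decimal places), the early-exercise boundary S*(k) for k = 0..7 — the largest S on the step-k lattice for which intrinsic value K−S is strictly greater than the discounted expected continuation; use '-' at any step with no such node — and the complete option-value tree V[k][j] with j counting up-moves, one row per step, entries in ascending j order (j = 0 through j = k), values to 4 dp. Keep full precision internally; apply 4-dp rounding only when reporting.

price = 7.8236
boundary = - - - - 64.7669 54.6996 64.7669 76.6870
tree:
7.8236
11.8638 3.8409
17.5268 6.3027 1.3922
25.1031 10.1261 2.5076 0.2746
34.6531 15.8456 4.4656 0.5471 0.0000
44.7204 23.9693 7.8403 1.0899 0.0000 0.0000
53.2229 34.6531 13.5153 2.1714 0.0000 0.0000 0.0000
60.4037 44.7204 22.7330 4.3262 0.0000 0.0000 0.0000 0.0000
66.4683 53.2229 34.6531 8.6190 0.0000 0.0000 0.0000 0.0000 0.0000

Δt=0.14675  u=1.18405  d=0.84456  q=0.49221  discount=0.98847
step 8 (expiry): payoffs max(K−S,0) = 66.4683 53.2229 34.6531 8.6190 0.0000 0.0000 0.0000 0.0000 0.0000
step 7: (k=7,j=0): S=39.0163, (K−S)⁺=60.4037, hold=59.2577 ⇒ V=60.4037 exercise | (k=7,j=1): S=54.6996, (K−S)⁺=44.7204, hold=43.5745 ⇒ V=44.7204 exercise | (k=7,j=2): S=76.6870, (K−S)⁺=22.7330, hold=21.5871 ⇒ V=22.7330 exercise | (k=7,j=3): S=107.5126, (K−S)⁺=0.0000, hold=4.3262 ⇒ V=4.3262 continue | (k=7,j=4): S=150.7292, (K−S)⁺=0.0000, hold=0.0000 ⇒ V=0.0000 continue | (k=7,j=5): S=211.3173, (K−S)⁺=0.0000, hold=0.0000 ⇒ V=0.0000 continue | (k=7,j=6): S=296.2599, (K−S)⁺=0.0000, hold=0.0000 ⇒ V=0.0000 continue | (k=7,j=7): S=415.3466, (K−S)⁺=0.0000, hold=0.0000 ⇒ V=0.0000 continue  boundary S*=76.6870
step 6: (k=6,j=0): S=46.1971, (K−S)⁺=53.2229, hold=52.0769 ⇒ V=53.2229 exercise | (k=6,j=1): S=64.7669, (K−S)⁺=34.6531, hold=33.5072 ⇒ V=34.6531 exercise | (k=6,j=2): S=90.8010, (K−S)⁺=8.6190, hold=13.5153 ⇒ V=13.5153 continue | (k=6,j=3): S=127.3000, (K−S)⁺=0.0000, hold=2.1714 ⇒ V=2.1714 continue | (k=6,j=4): S=178.4704, (K−S)⁺=0.0000, hold=0.0000 ⇒ V=0.0000 continue | (k=6,j=5): S=250.2096, (K−S)⁺=0.0000, hold=0.0000 ⇒ V=0.0000 continue | (k=6,j=6): S=350.7856, (K−S)⁺=0.0000, hold=0.0000 ⇒ V=0.0000 continue  boundary S*=64.7669
step 5: (k=5,j=0): S=54.6996, (K−S)⁺=44.7204, hold=43.5745 ⇒ V=44.7204 exercise | (k=5,j=1): S=76.6870, (K−S)⁺=22.7330, hold=23.9693 ⇒ V=23.9693 continue | (k=5,j=2): S=107.5126, (K−S)⁺=0.0000, hold=7.8403 ⇒ V=7.8403 continue | (k=5,j=3): S=150.7292, (K−S)⁺=0.0000, hold=1.0899 ⇒ V=1.0899 continue | (k=5,j=4): S=211.3173, (K−S)⁺=0.0000, hold=0.0000 ⇒ V=0.0000 continue | (k=5,j=5): S=296.2599, (K−S)⁺=0.0000, hold=0.0000 ⇒ V=0.0000 continue  boundary S*=54.6996
step 4: (k=4,j=0): S=64.7669, (K−S)⁺=34.6531, hold=34.1087 ⇒ V=34.6531 exercise | (k=4,j=1): S=90.8010, (K−S)⁺=8.6190, hold=15.8456 ⇒ V=15.8456 continue | (k=4,j=2): S=127.3000, (K−S)⁺=0.0000, hold=4.4656 ⇒ V=4.4656 continue | (k=4,j=3): S=178.4704, (K−S)⁺=0.0000, hold=0.5471 ⇒ V=0.5471 continue | (k=4,j=4): S=250.2096, (K−S)⁺=0.0000, hold=0.0000 ⇒ V=0.0000 continue  boundary S*=64.7669
step 3: (k=3,j=0): S=76.6870, (K−S)⁺=22.7330, hold=25.1031 ⇒ V=25.1031 continue | (k=3,j=1): S=107.5126, (K−S)⁺=0.0000, hold=10.1261 ⇒ V=10.1261 continue | (k=3,j=2): S=150.7292, (K−S)⁺=0.0000, hold=2.5076 ⇒ V=2.5076 continue | (k=3,j=3): S=211.3173, (K−S)⁺=0.0000, hold=0.2746 ⇒ V=0.2746 continue  boundary S*=-
step 2: (k=2,j=0): S=90.8010, (K−S)⁺=8.6190, hold=17.5268 ⇒ V=17.5268 continue | (k=2,j=1): S=127.3000, (K−S)⁺=0.0000, hold=6.3027 ⇒ V=6.3027 continue | (k=2,j=2): S=178.4704, (K−S)⁺=0.0000, hold=1.3922 ⇒ V=1.3922 continue  boundary S*=-
step 1: (k=1,j=0): S=107.5126, (K−S)⁺=0.0000, hold=11.8638 ⇒ V=11.8638 continue | (k=1,j=1): S=150.7292, (K−S)⁺=0.0000, hold=3.8409 ⇒ V=3.8409 continue  boundary S*=-
step 0: (k=0,j=0): S=127.3000, (K−S)⁺=0.0000, hold=7.8236 ⇒ V=7.8236 continue  boundary S*=-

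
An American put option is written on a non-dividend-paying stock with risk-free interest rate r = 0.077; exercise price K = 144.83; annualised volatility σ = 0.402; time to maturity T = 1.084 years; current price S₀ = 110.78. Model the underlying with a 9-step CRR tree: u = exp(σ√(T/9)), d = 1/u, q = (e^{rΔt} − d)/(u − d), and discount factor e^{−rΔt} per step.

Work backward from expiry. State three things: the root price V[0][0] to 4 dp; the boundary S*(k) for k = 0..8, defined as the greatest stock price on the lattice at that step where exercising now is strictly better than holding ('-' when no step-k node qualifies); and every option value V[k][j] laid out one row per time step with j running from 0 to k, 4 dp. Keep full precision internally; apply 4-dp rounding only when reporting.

Δt=0.12044  u=1.14972  d=0.86978  q=0.49846  discount=0.99077
step 9 (expiry): payoffs max(K−S,0) = 113.2692 103.1115 89.6846 71.9363 48.4757 17.4645 0.0000 0.0000 0.0000 0.0000
step 8: (k=8,j=0): S=36.2859, (K−S)⁺=108.5441, hold=107.2071 ⇒ V=108.5441 exercise | (k=8,j=1): S=47.9644, (K−S)⁺=96.8656, hold=95.5286 ⇒ V=96.8656 exercise | (k=8,j=2): S=63.4015, (K−S)⁺=81.4285, hold=80.0915 ⇒ V=81.4285 exercise | (k=8,j=3): S=83.8071, (K−S)⁺=61.0229, hold=59.6860 ⇒ V=61.0229 exercise | (k=8,j=4): S=110.7800, (K−S)⁺=34.0500, hold=32.7130 ⇒ V=34.0500 exercise | (k=8,j=5): S=146.4341, (K−S)⁺=0.0000, hold=8.6783 ⇒ V=8.6783 continue | (k=8,j=6): S=193.5633, (K−S)⁺=0.0000, hold=0.0000 ⇒ V=0.0000 continue | (k=8,j=7): S=255.8608, (K−S)⁺=0.0000, hold=0.0000 ⇒ V=0.0000 continue | (k=8,j=8): S=338.2085, (K−S)⁺=0.0000, hold=0.0000 ⇒ V=0.0000 continue  boundary S*=110.7800
step 7: (k=7,j=0): S=41.7185, (K−S)⁺=103.1115, hold=101.7745 ⇒ V=103.1115 exercise | (k=7,j=1): S=55.1454, (K−S)⁺=89.6846, hold=88.3476 ⇒ V=89.6846 exercise | (k=7,j=2): S=72.8937, (K−S)⁺=71.9363, hold=70.5993 ⇒ V=71.9363 exercise | (k=7,j=3): S=96.3543, (K−S)⁺=48.4757, hold=47.1388 ⇒ V=48.4757 exercise | (k=7,j=4): S=127.3655, (K−S)⁺=17.4645, hold=21.2056 ⇒ V=21.2056 continue | (k=7,j=5): S=168.3575, (K−S)⁺=0.0000, hold=4.3123 ⇒ V=4.3123 continue | (k=7,j=6): S=222.5427, (K−S)⁺=0.0000, hold=0.0000 ⇒ V=0.0000 continue | (k=7,j=7): S=294.1671, (K−S)⁺=0.0000, hold=0.0000 ⇒ V=0.0000 continue  boundary S*=96.3543
step 6: (k=6,j=0): S=47.9644, (K−S)⁺=96.8656, hold=95.5286 ⇒ V=96.8656 exercise | (k=6,j=1): S=63.4015, (K−S)⁺=81.4285, hold=80.0915 ⇒ V=81.4285 exercise | (k=6,j=2): S=83.8071, (K−S)⁺=61.0229, hold=59.6860 ⇒ V=61.0229 exercise | (k=6,j=3): S=110.7800, (K−S)⁺=34.0500, hold=34.5606 ⇒ V=34.5606 continue | (k=6,j=4): S=146.4341, (K−S)⁺=0.0000, hold=12.6669 ⇒ V=12.6669 continue | (k=6,j=5): S=193.5633, (K−S)⁺=0.0000, hold=2.1428 ⇒ V=2.1428 continue | (k=6,j=6): S=255.8608, (K−S)⁺=0.0000, hold=0.0000 ⇒ V=0.0000 continue  boundary S*=83.8071
step 5: (k=5,j=0): S=55.1454, (K−S)⁺=89.6846, hold=88.3476 ⇒ V=89.6846 exercise | (k=5,j=1): S=72.8937, (K−S)⁺=71.9363, hold=70.5993 ⇒ V=71.9363 exercise | (k=5,j=2): S=96.3543, (K−S)⁺=48.4757, hold=47.3909 ⇒ V=48.4757 exercise | (k=5,j=3): S=127.3655, (K−S)⁺=17.4645, hold=23.4291 ⇒ V=23.4291 continue | (k=5,j=4): S=168.3575, (K−S)⁺=0.0000, hold=7.3525 ⇒ V=7.3525 continue | (k=5,j=5): S=222.5427, (K−S)⁺=0.0000, hold=1.0648 ⇒ V=1.0648 continue  boundary S*=96.3543
step 4: (k=4,j=0): S=63.4015, (K−S)⁺=81.4285, hold=80.0915 ⇒ V=81.4285 exercise | (k=4,j=1): S=83.8071, (K−S)⁺=61.0229, hold=59.6860 ⇒ V=61.0229 exercise | (k=4,j=2): S=110.7800, (K−S)⁺=34.0500, hold=35.6587 ⇒ V=35.6587 continue | (k=4,j=3): S=146.4341, (K−S)⁺=0.0000, hold=15.2733 ⇒ V=15.2733 continue | (k=4,j=4): S=193.5633, (K−S)⁺=0.0000, hold=4.1794 ⇒ V=4.1794 continue  boundary S*=83.8071
step 3: (k=3,j=0): S=72.8937, (K−S)⁺=71.9363, hold=70.5993 ⇒ V=71.9363 exercise | (k=3,j=1): S=96.3543, (K−S)⁺=48.4757, hold=47.9332 ⇒ V=48.4757 exercise | (k=3,j=2): S=127.3655, (K−S)⁺=17.4645, hold=25.2620 ⇒ V=25.2620 continue | (k=3,j=3): S=168.3575, (K−S)⁺=0.0000, hold=9.6534 ⇒ V=9.6534 continue  boundary S*=96.3543
step 2: (k=2,j=0): S=83.8071, (K−S)⁺=61.0229, hold=59.6860 ⇒ V=61.0229 exercise | (k=2,j=1): S=110.7800, (K−S)⁺=34.0500, hold=36.5639 ⇒ V=36.5639 continue | (k=2,j=2): S=146.4341, (K−S)⁺=0.0000, hold=17.3203 ⇒ V=17.3203 continue  boundary S*=83.8071
step 1: (k=1,j=0): S=96.3543, (K−S)⁺=48.4757, hold=48.3803 ⇒ V=48.4757 exercise | (k=1,j=1): S=127.3655, (K−S)⁺=17.4645, hold=26.7227 ⇒ V=26.7227 continue  boundary S*=96.3543
step 0: (k=0,j=0): S=110.7800, (K−S)⁺=34.0500, hold=37.2853 ⇒ V=37.2853 continue  boundary S*=-

price = 37.2853
boundary = - 96.3543 83.8071 96.3543 83.8071 96.3543 83.8071 96.3543 110.7800
tree:
37.2853
48.4757 26.7227
61.0229 36.5639 17.3203
71.9363 48.4757 25.2620 9.6534
81.4285 61.0229 35.6587 15.2733 4.1794
89.6846 71.9363 48.4757 23.4291 7.3525 1.0648
96.8656 81.4285 61.0229 34.5606 12.6669 2.1428 0.0000
103.1115 89.6846 71.9363 48.4757 21.2056 4.3123 0.0000 0.0000
108.5441 96.8656 81.4285 61.0229 34.0500 8.6783 0.0000 0.0000 0.0000
113.2692 103.1115 89.6846 71.9363 48.4757 17.4645 0.0000 0.0000 0.0000 0.0000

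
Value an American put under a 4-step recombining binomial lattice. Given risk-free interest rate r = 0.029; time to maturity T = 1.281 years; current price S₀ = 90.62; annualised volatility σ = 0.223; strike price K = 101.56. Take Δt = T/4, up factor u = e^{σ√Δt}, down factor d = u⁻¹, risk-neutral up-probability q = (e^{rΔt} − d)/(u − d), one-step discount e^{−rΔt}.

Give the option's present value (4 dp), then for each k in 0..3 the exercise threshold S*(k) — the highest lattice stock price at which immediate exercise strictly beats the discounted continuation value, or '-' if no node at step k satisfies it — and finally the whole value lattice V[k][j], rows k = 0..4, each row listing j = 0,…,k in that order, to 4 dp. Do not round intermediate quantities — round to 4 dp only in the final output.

Δt=0.32025, u=1.13451, d=0.88144, q=0.50536, disc=e^(-rΔt)=0.99076
k=4 terminal: V=max(K-S,0) → 46.8588 31.1538 10.9400 0.0000 0.0000
k=3: j=0 S=62.0589 intr=39.5011 cont=38.5623 V=39.5011[EX]; j=1 S=79.8762 intr=21.6838 cont=20.7450 V=21.6838[EX]; j=2 S=102.8089 intr=0.0000 cont=5.3613 V=5.3613[hold]; j=3 S=132.3257 intr=0.0000 cont=0.0000 V=0.0000[hold]  S*(3)=79.8762
k=2: j=0 S=70.4062 intr=31.1538 cont=30.2150 V=31.1538[EX]; j=1 S=90.6200 intr=10.9400 cont=13.3108 V=13.3108[hold]; j=2 S=116.6373 intr=0.0000 cont=2.6274 V=2.6274[hold]  S*(2)=70.4062
k=1: j=0 S=79.8762 intr=21.6838 cont=21.9320 V=21.9320[hold]; j=1 S=102.8089 intr=0.0000 cont=7.8387 V=7.8387[hold]  S*(1)=-
k=0: j=0 S=90.6200 intr=10.9400 cont=14.6729 V=14.6729[hold]  S*(0)=-

price = 14.6729
boundary = - - 70.4062 79.8762
tree:
14.6729
21.9320 7.8387
31.1538 13.3108 2.6274
39.5011 21.6838 5.3613 0.0000
46.8588 31.1538 10.9400 0.0000 0.0000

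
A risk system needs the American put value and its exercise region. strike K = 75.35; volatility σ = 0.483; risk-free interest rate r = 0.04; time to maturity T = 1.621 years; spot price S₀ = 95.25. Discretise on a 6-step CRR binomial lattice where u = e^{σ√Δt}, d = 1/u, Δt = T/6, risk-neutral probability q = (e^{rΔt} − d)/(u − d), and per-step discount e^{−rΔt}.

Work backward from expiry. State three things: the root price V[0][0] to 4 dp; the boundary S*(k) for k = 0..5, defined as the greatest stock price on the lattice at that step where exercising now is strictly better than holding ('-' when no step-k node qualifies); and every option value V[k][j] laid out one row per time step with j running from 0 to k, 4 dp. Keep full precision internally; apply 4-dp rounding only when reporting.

price = 10.8584
boundary = - - - - 34.8934 44.8512
tree:
10.8584
15.9276 5.1400
22.6575 8.3718 1.4523
31.0169 13.3402 2.7134 0.0000
40.4566 20.6242 5.0699 0.0000 0.0000
48.2035 30.4988 9.4728 0.0000 0.0000 0.0000
54.2305 40.4566 17.6993 0.0000 0.0000 0.0000 0.0000

Δt=0.27017  u=1.28538  d=0.77798  q=0.45898  discount=0.98925
step 6 (expiry): payoffs max(K−S,0) = 54.2305 40.4566 17.6993 0.0000 0.0000 0.0000 0.0000
step 5: (k=5,j=0): S=27.1465, (K−S)⁺=48.2035, hold=47.3936 ⇒ V=48.2035 exercise | (k=5,j=1): S=44.8512, (K−S)⁺=30.4988, hold=29.6889 ⇒ V=30.4988 exercise | (k=5,j=2): S=74.1028, (K−S)⁺=1.2472, hold=9.4728 ⇒ V=9.4728 continue | (k=5,j=3): S=122.4321, (K−S)⁺=0.0000, hold=0.0000 ⇒ V=0.0000 continue | (k=5,j=4): S=202.2814, (K−S)⁺=0.0000, hold=0.0000 ⇒ V=0.0000 continue | (k=5,j=5): S=334.2078, (K−S)⁺=0.0000, hold=0.0000 ⇒ V=0.0000 continue  boundary S*=44.8512
step 4: (k=4,j=0): S=34.8934, (K−S)⁺=40.4566, hold=39.6467 ⇒ V=40.4566 exercise | (k=4,j=1): S=57.6507, (K−S)⁺=17.6993, hold=20.6242 ⇒ V=20.6242 continue | (k=4,j=2): S=95.2500, (K−S)⁺=0.0000, hold=5.0699 ⇒ V=5.0699 continue | (k=4,j=3): S=157.3713, (K−S)⁺=0.0000, hold=0.0000 ⇒ V=0.0000 continue | (k=4,j=4): S=260.0078, (K−S)⁺=0.0000, hold=0.0000 ⇒ V=0.0000 continue  boundary S*=34.8934
step 3: (k=3,j=0): S=44.8512, (K−S)⁺=30.4988, hold=31.0169 ⇒ V=31.0169 continue | (k=3,j=1): S=74.1028, (K−S)⁺=1.2472, hold=13.3402 ⇒ V=13.3402 continue | (k=3,j=2): S=122.4321, (K−S)⁺=0.0000, hold=2.7134 ⇒ V=2.7134 continue | (k=3,j=3): S=202.2814, (K−S)⁺=0.0000, hold=0.0000 ⇒ V=0.0000 continue  boundary S*=-
step 2: (k=2,j=0): S=57.6507, (K−S)⁺=17.6993, hold=22.6575 ⇒ V=22.6575 continue | (k=2,j=1): S=95.2500, (K−S)⁺=0.0000, hold=8.3718 ⇒ V=8.3718 continue | (k=2,j=2): S=157.3713, (K−S)⁺=0.0000, hold=1.4523 ⇒ V=1.4523 continue  boundary S*=-
step 1: (k=1,j=0): S=74.1028, (K−S)⁺=1.2472, hold=15.9276 ⇒ V=15.9276 continue | (k=1,j=1): S=122.4321, (K−S)⁺=0.0000, hold=5.1400 ⇒ V=5.1400 continue  boundary S*=-
step 0: (k=0,j=0): S=95.2500, (K−S)⁺=0.0000, hold=10.8584 ⇒ V=10.8584 continue  boundary S*=-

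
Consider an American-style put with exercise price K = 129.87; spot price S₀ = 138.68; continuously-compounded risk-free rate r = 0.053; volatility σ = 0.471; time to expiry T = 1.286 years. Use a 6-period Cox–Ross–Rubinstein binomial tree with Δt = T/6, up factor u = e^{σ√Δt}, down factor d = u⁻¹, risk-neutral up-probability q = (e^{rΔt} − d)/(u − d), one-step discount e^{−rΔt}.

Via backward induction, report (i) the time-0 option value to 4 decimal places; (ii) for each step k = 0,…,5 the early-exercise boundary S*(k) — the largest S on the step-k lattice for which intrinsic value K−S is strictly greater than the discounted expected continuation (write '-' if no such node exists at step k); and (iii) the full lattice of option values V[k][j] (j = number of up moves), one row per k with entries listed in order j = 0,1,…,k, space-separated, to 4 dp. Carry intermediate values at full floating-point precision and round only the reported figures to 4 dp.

Δt=0.21433  u=1.24366  d=0.80408  q=0.47169  discount=0.98870
step 6 (expiry): payoffs max(K−S,0) = 92.3888 71.8986 40.2069 0.0000 0.0000 0.0000 0.0000
step 5: (k=5,j=0): S=46.6137, (K−S)⁺=83.2563, hold=81.7894 ⇒ V=83.2563 exercise | (k=5,j=1): S=72.0964, (K−S)⁺=57.7736, hold=56.3066 ⇒ V=57.7736 exercise | (k=5,j=2): S=111.5100, (K−S)⁺=18.3600, hold=21.0017 ⇒ V=21.0017 continue | (k=5,j=3): S=172.4701, (K−S)⁺=0.0000, hold=0.0000 ⇒ V=0.0000 continue | (k=5,j=4): S=266.7558, (K−S)⁺=0.0000, hold=0.0000 ⇒ V=0.0000 continue | (k=5,j=5): S=412.5855, (K−S)⁺=0.0000, hold=0.0000 ⇒ V=0.0000 continue  boundary S*=72.0964
step 4: (k=4,j=0): S=57.9714, (K−S)⁺=71.8986, hold=70.4317 ⇒ V=71.8986 exercise | (k=4,j=1): S=89.6631, (K−S)⁺=40.2069, hold=39.9720 ⇒ V=40.2069 exercise | (k=4,j=2): S=138.6800, (K−S)⁺=0.0000, hold=10.9701 ⇒ V=10.9701 continue | (k=4,j=3): S=214.4934, (K−S)⁺=0.0000, hold=0.0000 ⇒ V=0.0000 continue | (k=4,j=4): S=331.7523, (K−S)⁺=0.0000, hold=0.0000 ⇒ V=0.0000 continue  boundary S*=89.6631
step 3: (k=3,j=0): S=72.0964, (K−S)⁺=57.7736, hold=56.3066 ⇒ V=57.7736 exercise | (k=3,j=1): S=111.5100, (K−S)⁺=18.3600, hold=26.1178 ⇒ V=26.1178 continue | (k=3,j=2): S=172.4701, (K−S)⁺=0.0000, hold=5.7301 ⇒ V=5.7301 continue | (k=3,j=3): S=266.7558, (K−S)⁺=0.0000, hold=0.0000 ⇒ V=0.0000 continue  boundary S*=72.0964
step 2: (k=2,j=0): S=89.6631, (K−S)⁺=40.2069, hold=42.3579 ⇒ V=42.3579 continue | (k=2,j=1): S=138.6800, (K−S)⁺=0.0000, hold=16.3147 ⇒ V=16.3147 continue | (k=2,j=2): S=214.4934, (K−S)⁺=0.0000, hold=2.9931 ⇒ V=2.9931 continue  boundary S*=-
step 1: (k=1,j=0): S=111.5100, (K−S)⁺=18.3600, hold=29.7339 ⇒ V=29.7339 continue | (k=1,j=1): S=172.4701, (K−S)⁺=0.0000, hold=9.9177 ⇒ V=9.9177 continue  boundary S*=-
step 0: (k=0,j=0): S=138.6800, (K−S)⁺=0.0000, hold=20.1565 ⇒ V=20.1565 continue  boundary S*=-

price = 20.1565
boundary = - - - 72.0964 89.6631 72.0964
tree:
20.1565
29.7339 9.9177
42.3579 16.3147 2.9931
57.7736 26.1178 5.7301 0.0000
71.8986 40.2069 10.9701 0.0000 0.0000
83.2563 57.7736 21.0017 0.0000 0.0000 0.0000
92.3888 71.8986 40.2069 0.0000 0.0000 0.0000 0.0000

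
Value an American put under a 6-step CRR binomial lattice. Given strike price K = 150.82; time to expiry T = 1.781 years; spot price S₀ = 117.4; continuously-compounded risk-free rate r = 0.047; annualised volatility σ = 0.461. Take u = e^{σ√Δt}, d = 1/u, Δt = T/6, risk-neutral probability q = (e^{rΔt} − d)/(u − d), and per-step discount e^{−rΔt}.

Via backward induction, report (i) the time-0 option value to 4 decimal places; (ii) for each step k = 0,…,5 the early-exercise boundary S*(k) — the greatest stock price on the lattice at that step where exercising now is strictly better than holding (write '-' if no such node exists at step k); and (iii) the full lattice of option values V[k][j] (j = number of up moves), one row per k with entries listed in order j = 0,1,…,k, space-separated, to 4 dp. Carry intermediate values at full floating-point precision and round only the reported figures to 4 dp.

price = 46.3688
boundary = - - 71.0411 55.2625 71.0411 91.3249
tree:
46.3688
61.9109 29.9026
79.7789 43.2403 15.4733
95.5575 60.1776 25.0758 4.9020
107.8316 79.7789 39.4622 9.2950 0.0000
117.3795 95.5575 59.4951 17.6250 0.0000 0.0000
124.8068 107.8316 79.7789 33.4200 0.0000 0.0000 0.0000

Δt=0.29683, u=1.28552, d=0.77789, q=0.46521, disc=e^(-rΔt)=0.98615
k=6 terminal: V=max(K-S,0) → 124.8068 107.8316 79.7789 33.4200 0.0000 0.0000 0.0000
k=5: j=0 S=33.4405 intr=117.3795 cont=115.2900 V=117.3795[EX]; j=1 S=55.2625 intr=95.5575 cont=93.4680 V=95.5575[EX]; j=2 S=91.3249 intr=59.4951 cont=57.4056 V=59.4951[EX]; j=3 S=150.9201 intr=0.0000 cont=17.6250 V=17.6250[hold]; j=4 S=249.4051 intr=0.0000 cont=0.0000 V=0.0000[hold]; j=5 S=412.1579 intr=0.0000 cont=0.0000 V=0.0000[hold]  S*(5)=91.3249
k=4: j=0 S=42.9884 intr=107.8316 cont=105.7421 V=107.8316[EX]; j=1 S=71.0411 intr=79.7789 cont=77.6894 V=79.7789[EX]; j=2 S=117.4000 intr=33.4200 cont=39.4622 V=39.4622[hold]; j=3 S=194.0110 intr=0.0000 cont=9.2950 V=9.2950[hold]; j=4 S=320.6155 intr=0.0000 cont=0.0000 V=0.0000[hold]  S*(4)=71.0411
k=3: j=0 S=55.2625 intr=95.5575 cont=93.4680 V=95.5575[EX]; j=1 S=91.3249 intr=59.4951 cont=60.1776 V=60.1776[hold]; j=2 S=150.9201 intr=0.0000 cont=25.0758 V=25.0758[hold]; j=3 S=249.4051 intr=0.0000 cont=4.9020 V=4.9020[hold]  S*(3)=55.2625
k=2: j=0 S=71.0411 intr=79.7789 cont=78.0025 V=79.7789[EX]; j=1 S=117.4000 intr=33.4200 cont=43.2403 V=43.2403[hold]; j=2 S=194.0110 intr=0.0000 cont=15.4733 V=15.4733[hold]  S*(2)=71.0411
k=1: j=0 S=91.3249 intr=59.4951 cont=61.9109 V=61.9109[hold]; j=1 S=150.9201 intr=0.0000 cont=29.9026 V=29.9026[hold]  S*(1)=-
k=0: j=0 S=117.4000 intr=33.4200 cont=46.3688 V=46.3688[hold]  S*(0)=-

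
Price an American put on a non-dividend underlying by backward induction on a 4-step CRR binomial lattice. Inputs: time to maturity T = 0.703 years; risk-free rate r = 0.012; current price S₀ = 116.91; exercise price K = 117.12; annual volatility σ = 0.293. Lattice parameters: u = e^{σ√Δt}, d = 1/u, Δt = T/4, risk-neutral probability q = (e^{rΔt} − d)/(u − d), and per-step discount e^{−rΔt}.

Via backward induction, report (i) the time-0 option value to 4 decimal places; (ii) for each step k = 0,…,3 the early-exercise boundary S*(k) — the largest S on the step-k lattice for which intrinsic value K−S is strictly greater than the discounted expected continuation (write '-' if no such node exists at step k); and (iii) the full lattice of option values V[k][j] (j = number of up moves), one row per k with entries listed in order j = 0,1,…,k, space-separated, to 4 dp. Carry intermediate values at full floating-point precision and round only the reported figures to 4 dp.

price = 10.5610
boundary = - - 91.4451 103.3965
tree:
10.5610
16.8112 3.7794
25.6749 7.2021 0.0570
36.2450 13.7235 0.1094 0.0000
45.5932 25.6749 0.2100 0.0000 0.0000

Δt=0.17575, u=1.13070, d=0.88441, q=0.47790, disc=e^(-rΔt)=0.99789
k=4 terminal: V=max(K-S,0) → 45.5932 25.6749 0.2100 0.0000 0.0000
k=3: j=0 S=80.8750 intr=36.2450 cont=35.9982 V=36.2450[EX]; j=1 S=103.3965 intr=13.7235 cont=13.4767 V=13.7235[EX]; j=2 S=132.1896 intr=0.0000 cont=0.1094 V=0.1094[hold]; j=3 S=169.0008 intr=0.0000 cont=0.0000 V=0.0000[hold]  S*(3)=103.3965
k=2: j=0 S=91.4451 intr=25.6749 cont=25.4282 V=25.6749[EX]; j=1 S=116.9100 intr=0.2100 cont=7.2021 V=7.2021[hold]; j=2 S=149.4662 intr=0.0000 cont=0.0570 V=0.0570[hold]  S*(2)=91.4451
k=1: j=0 S=103.3965 intr=13.7235 cont=16.8112 V=16.8112[hold]; j=1 S=132.1896 intr=0.0000 cont=3.7794 V=3.7794[hold]  S*(1)=-
k=0: j=0 S=116.9100 intr=0.2100 cont=10.5610 V=10.5610[hold]  S*(0)=-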